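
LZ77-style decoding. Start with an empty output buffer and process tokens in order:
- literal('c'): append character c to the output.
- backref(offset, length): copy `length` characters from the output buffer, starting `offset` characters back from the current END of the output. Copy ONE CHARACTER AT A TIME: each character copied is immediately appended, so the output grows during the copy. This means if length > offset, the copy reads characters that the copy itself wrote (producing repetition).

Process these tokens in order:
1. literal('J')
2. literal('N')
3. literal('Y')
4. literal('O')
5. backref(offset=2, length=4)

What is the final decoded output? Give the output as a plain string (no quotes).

Token 1: literal('J'). Output: "J"
Token 2: literal('N'). Output: "JN"
Token 3: literal('Y'). Output: "JNY"
Token 4: literal('O'). Output: "JNYO"
Token 5: backref(off=2, len=4) (overlapping!). Copied 'YOYO' from pos 2. Output: "JNYOYOYO"

Answer: JNYOYOYO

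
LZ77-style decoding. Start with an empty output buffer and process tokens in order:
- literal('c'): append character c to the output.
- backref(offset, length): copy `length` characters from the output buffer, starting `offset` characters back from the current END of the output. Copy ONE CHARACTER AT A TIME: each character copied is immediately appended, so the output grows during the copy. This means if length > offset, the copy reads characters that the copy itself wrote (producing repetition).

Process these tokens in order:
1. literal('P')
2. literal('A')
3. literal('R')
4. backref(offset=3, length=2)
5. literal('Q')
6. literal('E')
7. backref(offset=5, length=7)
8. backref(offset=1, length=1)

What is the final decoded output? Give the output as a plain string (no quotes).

Answer: PARPAQERPAQERPP

Derivation:
Token 1: literal('P'). Output: "P"
Token 2: literal('A'). Output: "PA"
Token 3: literal('R'). Output: "PAR"
Token 4: backref(off=3, len=2). Copied 'PA' from pos 0. Output: "PARPA"
Token 5: literal('Q'). Output: "PARPAQ"
Token 6: literal('E'). Output: "PARPAQE"
Token 7: backref(off=5, len=7) (overlapping!). Copied 'RPAQERP' from pos 2. Output: "PARPAQERPAQERP"
Token 8: backref(off=1, len=1). Copied 'P' from pos 13. Output: "PARPAQERPAQERPP"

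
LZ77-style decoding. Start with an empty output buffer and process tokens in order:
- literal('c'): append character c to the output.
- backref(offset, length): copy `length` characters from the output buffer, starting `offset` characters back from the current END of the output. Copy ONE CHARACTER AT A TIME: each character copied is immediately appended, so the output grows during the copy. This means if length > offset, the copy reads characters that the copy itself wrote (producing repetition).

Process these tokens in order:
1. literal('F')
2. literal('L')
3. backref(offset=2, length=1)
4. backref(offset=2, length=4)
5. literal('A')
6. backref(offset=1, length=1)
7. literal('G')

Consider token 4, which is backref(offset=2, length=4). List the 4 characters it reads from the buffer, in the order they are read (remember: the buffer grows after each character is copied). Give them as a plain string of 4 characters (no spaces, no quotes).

Answer: LFLF

Derivation:
Token 1: literal('F'). Output: "F"
Token 2: literal('L'). Output: "FL"
Token 3: backref(off=2, len=1). Copied 'F' from pos 0. Output: "FLF"
Token 4: backref(off=2, len=4). Buffer before: "FLF" (len 3)
  byte 1: read out[1]='L', append. Buffer now: "FLFL"
  byte 2: read out[2]='F', append. Buffer now: "FLFLF"
  byte 3: read out[3]='L', append. Buffer now: "FLFLFL"
  byte 4: read out[4]='F', append. Buffer now: "FLFLFLF"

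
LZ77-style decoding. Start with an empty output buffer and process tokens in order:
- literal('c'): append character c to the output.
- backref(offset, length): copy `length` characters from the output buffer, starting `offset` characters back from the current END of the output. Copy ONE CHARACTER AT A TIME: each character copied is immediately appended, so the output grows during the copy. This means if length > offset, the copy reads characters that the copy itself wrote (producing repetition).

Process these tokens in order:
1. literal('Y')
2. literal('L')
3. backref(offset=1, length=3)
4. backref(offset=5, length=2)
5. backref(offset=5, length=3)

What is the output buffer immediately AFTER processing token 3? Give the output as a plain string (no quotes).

Token 1: literal('Y'). Output: "Y"
Token 2: literal('L'). Output: "YL"
Token 3: backref(off=1, len=3) (overlapping!). Copied 'LLL' from pos 1. Output: "YLLLL"

Answer: YLLLL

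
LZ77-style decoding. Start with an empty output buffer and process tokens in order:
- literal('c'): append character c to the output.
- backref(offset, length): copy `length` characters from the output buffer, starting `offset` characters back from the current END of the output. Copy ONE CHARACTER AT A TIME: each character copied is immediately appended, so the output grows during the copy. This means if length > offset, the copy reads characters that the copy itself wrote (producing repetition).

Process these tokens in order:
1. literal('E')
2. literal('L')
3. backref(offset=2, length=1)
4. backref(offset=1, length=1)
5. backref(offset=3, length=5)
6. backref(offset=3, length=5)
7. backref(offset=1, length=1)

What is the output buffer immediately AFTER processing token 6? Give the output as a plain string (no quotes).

Token 1: literal('E'). Output: "E"
Token 2: literal('L'). Output: "EL"
Token 3: backref(off=2, len=1). Copied 'E' from pos 0. Output: "ELE"
Token 4: backref(off=1, len=1). Copied 'E' from pos 2. Output: "ELEE"
Token 5: backref(off=3, len=5) (overlapping!). Copied 'LEELE' from pos 1. Output: "ELEELEELE"
Token 6: backref(off=3, len=5) (overlapping!). Copied 'ELEEL' from pos 6. Output: "ELEELEELEELEEL"

Answer: ELEELEELEELEEL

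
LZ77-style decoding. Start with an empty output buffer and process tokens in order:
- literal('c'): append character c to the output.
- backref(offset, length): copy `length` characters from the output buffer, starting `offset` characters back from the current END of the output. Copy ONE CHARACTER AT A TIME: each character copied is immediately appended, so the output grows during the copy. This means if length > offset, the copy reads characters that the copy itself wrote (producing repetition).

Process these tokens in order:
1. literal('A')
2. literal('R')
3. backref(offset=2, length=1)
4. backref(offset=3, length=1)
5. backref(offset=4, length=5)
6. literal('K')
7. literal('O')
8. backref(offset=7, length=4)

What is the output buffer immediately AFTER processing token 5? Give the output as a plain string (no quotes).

Token 1: literal('A'). Output: "A"
Token 2: literal('R'). Output: "AR"
Token 3: backref(off=2, len=1). Copied 'A' from pos 0. Output: "ARA"
Token 4: backref(off=3, len=1). Copied 'A' from pos 0. Output: "ARAA"
Token 5: backref(off=4, len=5) (overlapping!). Copied 'ARAAA' from pos 0. Output: "ARAAARAAA"

Answer: ARAAARAAA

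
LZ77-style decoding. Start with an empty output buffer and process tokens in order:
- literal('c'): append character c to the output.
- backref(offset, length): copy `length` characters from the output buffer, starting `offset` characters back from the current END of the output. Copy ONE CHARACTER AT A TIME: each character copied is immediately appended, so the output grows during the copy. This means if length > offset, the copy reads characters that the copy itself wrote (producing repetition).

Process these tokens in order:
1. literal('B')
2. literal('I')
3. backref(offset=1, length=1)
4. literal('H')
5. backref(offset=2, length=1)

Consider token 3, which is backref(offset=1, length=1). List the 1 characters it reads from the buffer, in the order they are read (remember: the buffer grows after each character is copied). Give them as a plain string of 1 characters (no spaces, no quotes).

Token 1: literal('B'). Output: "B"
Token 2: literal('I'). Output: "BI"
Token 3: backref(off=1, len=1). Buffer before: "BI" (len 2)
  byte 1: read out[1]='I', append. Buffer now: "BII"

Answer: I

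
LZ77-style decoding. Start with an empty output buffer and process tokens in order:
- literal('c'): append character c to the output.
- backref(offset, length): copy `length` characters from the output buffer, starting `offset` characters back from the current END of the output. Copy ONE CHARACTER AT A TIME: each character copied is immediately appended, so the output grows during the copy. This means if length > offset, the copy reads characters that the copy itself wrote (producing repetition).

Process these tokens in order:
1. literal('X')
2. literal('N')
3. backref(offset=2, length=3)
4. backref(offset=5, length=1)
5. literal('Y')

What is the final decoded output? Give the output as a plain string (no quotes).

Token 1: literal('X'). Output: "X"
Token 2: literal('N'). Output: "XN"
Token 3: backref(off=2, len=3) (overlapping!). Copied 'XNX' from pos 0. Output: "XNXNX"
Token 4: backref(off=5, len=1). Copied 'X' from pos 0. Output: "XNXNXX"
Token 5: literal('Y'). Output: "XNXNXXY"

Answer: XNXNXXY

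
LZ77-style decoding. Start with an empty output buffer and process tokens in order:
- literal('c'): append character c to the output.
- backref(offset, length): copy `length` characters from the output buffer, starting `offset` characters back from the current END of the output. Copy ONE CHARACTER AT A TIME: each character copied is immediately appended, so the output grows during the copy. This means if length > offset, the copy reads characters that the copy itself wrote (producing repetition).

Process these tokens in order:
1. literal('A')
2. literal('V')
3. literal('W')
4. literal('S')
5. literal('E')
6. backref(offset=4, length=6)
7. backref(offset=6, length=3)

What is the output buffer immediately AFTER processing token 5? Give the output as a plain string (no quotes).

Token 1: literal('A'). Output: "A"
Token 2: literal('V'). Output: "AV"
Token 3: literal('W'). Output: "AVW"
Token 4: literal('S'). Output: "AVWS"
Token 5: literal('E'). Output: "AVWSE"

Answer: AVWSE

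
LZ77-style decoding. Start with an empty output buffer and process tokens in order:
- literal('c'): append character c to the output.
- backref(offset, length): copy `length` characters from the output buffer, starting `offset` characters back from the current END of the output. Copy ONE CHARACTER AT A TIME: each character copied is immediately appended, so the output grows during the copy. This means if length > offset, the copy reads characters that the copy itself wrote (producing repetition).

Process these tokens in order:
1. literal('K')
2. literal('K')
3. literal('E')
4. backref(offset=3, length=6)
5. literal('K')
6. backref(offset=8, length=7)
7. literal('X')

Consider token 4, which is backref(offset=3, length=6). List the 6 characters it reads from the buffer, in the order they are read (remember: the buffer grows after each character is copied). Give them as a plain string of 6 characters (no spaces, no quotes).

Answer: KKEKKE

Derivation:
Token 1: literal('K'). Output: "K"
Token 2: literal('K'). Output: "KK"
Token 3: literal('E'). Output: "KKE"
Token 4: backref(off=3, len=6). Buffer before: "KKE" (len 3)
  byte 1: read out[0]='K', append. Buffer now: "KKEK"
  byte 2: read out[1]='K', append. Buffer now: "KKEKK"
  byte 3: read out[2]='E', append. Buffer now: "KKEKKE"
  byte 4: read out[3]='K', append. Buffer now: "KKEKKEK"
  byte 5: read out[4]='K', append. Buffer now: "KKEKKEKK"
  byte 6: read out[5]='E', append. Buffer now: "KKEKKEKKE"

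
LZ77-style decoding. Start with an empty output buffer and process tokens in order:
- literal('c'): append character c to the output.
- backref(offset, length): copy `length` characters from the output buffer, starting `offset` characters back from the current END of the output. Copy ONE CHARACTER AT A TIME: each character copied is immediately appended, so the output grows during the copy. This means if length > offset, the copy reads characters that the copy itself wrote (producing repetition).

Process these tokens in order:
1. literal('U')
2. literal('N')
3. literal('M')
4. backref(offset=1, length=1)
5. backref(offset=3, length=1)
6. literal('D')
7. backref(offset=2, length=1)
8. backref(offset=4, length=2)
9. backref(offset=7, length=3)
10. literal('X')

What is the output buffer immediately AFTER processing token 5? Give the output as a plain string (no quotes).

Answer: UNMMN

Derivation:
Token 1: literal('U'). Output: "U"
Token 2: literal('N'). Output: "UN"
Token 3: literal('M'). Output: "UNM"
Token 4: backref(off=1, len=1). Copied 'M' from pos 2. Output: "UNMM"
Token 5: backref(off=3, len=1). Copied 'N' from pos 1. Output: "UNMMN"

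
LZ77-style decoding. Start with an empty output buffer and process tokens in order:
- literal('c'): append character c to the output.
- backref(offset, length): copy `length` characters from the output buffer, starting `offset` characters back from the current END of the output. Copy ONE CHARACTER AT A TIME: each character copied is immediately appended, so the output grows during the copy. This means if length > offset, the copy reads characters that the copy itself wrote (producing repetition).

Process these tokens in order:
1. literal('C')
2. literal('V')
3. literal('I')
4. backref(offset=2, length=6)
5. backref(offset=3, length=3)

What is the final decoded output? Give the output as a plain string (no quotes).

Answer: CVIVIVIVIIVI

Derivation:
Token 1: literal('C'). Output: "C"
Token 2: literal('V'). Output: "CV"
Token 3: literal('I'). Output: "CVI"
Token 4: backref(off=2, len=6) (overlapping!). Copied 'VIVIVI' from pos 1. Output: "CVIVIVIVI"
Token 5: backref(off=3, len=3). Copied 'IVI' from pos 6. Output: "CVIVIVIVIIVI"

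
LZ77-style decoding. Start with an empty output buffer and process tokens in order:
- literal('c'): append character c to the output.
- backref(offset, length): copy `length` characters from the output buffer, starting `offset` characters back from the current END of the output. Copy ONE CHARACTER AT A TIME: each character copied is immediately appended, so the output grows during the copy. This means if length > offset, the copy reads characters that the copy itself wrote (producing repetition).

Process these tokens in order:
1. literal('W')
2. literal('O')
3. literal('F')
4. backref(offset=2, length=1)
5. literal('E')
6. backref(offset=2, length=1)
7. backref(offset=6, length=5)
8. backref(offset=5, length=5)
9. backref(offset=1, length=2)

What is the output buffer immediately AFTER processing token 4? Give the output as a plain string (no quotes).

Answer: WOFO

Derivation:
Token 1: literal('W'). Output: "W"
Token 2: literal('O'). Output: "WO"
Token 3: literal('F'). Output: "WOF"
Token 4: backref(off=2, len=1). Copied 'O' from pos 1. Output: "WOFO"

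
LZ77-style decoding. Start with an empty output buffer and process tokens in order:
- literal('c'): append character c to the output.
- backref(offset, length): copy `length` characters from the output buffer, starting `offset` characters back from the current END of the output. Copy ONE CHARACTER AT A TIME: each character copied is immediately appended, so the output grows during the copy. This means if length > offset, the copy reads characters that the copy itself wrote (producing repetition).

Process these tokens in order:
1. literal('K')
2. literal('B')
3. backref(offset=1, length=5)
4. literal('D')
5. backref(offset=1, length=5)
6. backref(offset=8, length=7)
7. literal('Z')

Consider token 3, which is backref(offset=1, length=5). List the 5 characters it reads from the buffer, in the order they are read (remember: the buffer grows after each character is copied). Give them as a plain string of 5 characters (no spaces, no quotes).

Token 1: literal('K'). Output: "K"
Token 2: literal('B'). Output: "KB"
Token 3: backref(off=1, len=5). Buffer before: "KB" (len 2)
  byte 1: read out[1]='B', append. Buffer now: "KBB"
  byte 2: read out[2]='B', append. Buffer now: "KBBB"
  byte 3: read out[3]='B', append. Buffer now: "KBBBB"
  byte 4: read out[4]='B', append. Buffer now: "KBBBBB"
  byte 5: read out[5]='B', append. Buffer now: "KBBBBBB"

Answer: BBBBB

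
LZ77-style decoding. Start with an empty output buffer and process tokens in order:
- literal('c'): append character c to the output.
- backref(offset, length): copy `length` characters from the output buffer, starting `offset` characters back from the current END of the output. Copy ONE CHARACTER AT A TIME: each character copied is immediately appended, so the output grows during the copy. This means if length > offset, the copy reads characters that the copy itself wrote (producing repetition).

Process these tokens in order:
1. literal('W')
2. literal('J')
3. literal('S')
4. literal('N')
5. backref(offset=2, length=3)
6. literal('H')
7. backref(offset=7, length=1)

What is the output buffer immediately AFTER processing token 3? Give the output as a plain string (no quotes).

Token 1: literal('W'). Output: "W"
Token 2: literal('J'). Output: "WJ"
Token 3: literal('S'). Output: "WJS"

Answer: WJS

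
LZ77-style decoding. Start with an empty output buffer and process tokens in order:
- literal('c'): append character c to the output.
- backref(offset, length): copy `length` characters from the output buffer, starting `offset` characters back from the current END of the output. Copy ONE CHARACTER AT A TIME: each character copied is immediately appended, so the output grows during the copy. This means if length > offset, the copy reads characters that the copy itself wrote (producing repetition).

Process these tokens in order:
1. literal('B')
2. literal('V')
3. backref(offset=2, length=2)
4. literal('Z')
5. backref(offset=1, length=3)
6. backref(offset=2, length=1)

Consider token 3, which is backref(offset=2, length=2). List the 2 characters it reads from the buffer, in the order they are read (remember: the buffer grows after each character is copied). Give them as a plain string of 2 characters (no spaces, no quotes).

Token 1: literal('B'). Output: "B"
Token 2: literal('V'). Output: "BV"
Token 3: backref(off=2, len=2). Buffer before: "BV" (len 2)
  byte 1: read out[0]='B', append. Buffer now: "BVB"
  byte 2: read out[1]='V', append. Buffer now: "BVBV"

Answer: BV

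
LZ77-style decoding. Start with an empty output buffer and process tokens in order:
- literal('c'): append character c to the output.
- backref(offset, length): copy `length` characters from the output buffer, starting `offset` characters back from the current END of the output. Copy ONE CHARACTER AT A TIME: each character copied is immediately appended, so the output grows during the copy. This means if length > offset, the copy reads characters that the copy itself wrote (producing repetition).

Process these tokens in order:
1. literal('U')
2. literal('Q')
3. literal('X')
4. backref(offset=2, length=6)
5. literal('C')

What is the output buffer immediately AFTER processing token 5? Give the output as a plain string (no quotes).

Token 1: literal('U'). Output: "U"
Token 2: literal('Q'). Output: "UQ"
Token 3: literal('X'). Output: "UQX"
Token 4: backref(off=2, len=6) (overlapping!). Copied 'QXQXQX' from pos 1. Output: "UQXQXQXQX"
Token 5: literal('C'). Output: "UQXQXQXQXC"

Answer: UQXQXQXQXC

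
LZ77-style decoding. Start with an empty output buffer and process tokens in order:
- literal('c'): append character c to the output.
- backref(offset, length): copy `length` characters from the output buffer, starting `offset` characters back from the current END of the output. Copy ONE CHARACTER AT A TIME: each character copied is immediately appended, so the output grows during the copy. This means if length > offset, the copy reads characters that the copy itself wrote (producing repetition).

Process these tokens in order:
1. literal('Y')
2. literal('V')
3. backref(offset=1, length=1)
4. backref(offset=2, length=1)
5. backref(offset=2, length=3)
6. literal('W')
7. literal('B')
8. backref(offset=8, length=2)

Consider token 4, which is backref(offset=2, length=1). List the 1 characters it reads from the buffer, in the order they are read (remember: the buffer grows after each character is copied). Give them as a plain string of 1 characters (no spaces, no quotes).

Token 1: literal('Y'). Output: "Y"
Token 2: literal('V'). Output: "YV"
Token 3: backref(off=1, len=1). Copied 'V' from pos 1. Output: "YVV"
Token 4: backref(off=2, len=1). Buffer before: "YVV" (len 3)
  byte 1: read out[1]='V', append. Buffer now: "YVVV"

Answer: V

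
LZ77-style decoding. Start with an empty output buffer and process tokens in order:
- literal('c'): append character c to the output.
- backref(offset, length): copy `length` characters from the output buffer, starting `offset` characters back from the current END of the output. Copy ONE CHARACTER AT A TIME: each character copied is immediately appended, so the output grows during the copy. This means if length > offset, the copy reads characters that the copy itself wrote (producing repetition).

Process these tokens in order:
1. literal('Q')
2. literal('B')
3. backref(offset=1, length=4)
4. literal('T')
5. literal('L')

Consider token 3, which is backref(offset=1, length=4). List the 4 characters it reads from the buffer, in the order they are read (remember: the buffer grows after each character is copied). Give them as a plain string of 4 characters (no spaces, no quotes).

Answer: BBBB

Derivation:
Token 1: literal('Q'). Output: "Q"
Token 2: literal('B'). Output: "QB"
Token 3: backref(off=1, len=4). Buffer before: "QB" (len 2)
  byte 1: read out[1]='B', append. Buffer now: "QBB"
  byte 2: read out[2]='B', append. Buffer now: "QBBB"
  byte 3: read out[3]='B', append. Buffer now: "QBBBB"
  byte 4: read out[4]='B', append. Buffer now: "QBBBBB"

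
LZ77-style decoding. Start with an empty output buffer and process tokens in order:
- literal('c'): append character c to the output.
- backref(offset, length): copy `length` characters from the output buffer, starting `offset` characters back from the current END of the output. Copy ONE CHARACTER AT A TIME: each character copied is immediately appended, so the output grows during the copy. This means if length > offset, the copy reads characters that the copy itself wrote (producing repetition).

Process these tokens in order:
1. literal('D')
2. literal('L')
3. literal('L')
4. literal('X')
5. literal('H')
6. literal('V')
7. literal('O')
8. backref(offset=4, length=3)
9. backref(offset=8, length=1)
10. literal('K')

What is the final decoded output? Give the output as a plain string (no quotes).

Token 1: literal('D'). Output: "D"
Token 2: literal('L'). Output: "DL"
Token 3: literal('L'). Output: "DLL"
Token 4: literal('X'). Output: "DLLX"
Token 5: literal('H'). Output: "DLLXH"
Token 6: literal('V'). Output: "DLLXHV"
Token 7: literal('O'). Output: "DLLXHVO"
Token 8: backref(off=4, len=3). Copied 'XHV' from pos 3. Output: "DLLXHVOXHV"
Token 9: backref(off=8, len=1). Copied 'L' from pos 2. Output: "DLLXHVOXHVL"
Token 10: literal('K'). Output: "DLLXHVOXHVLK"

Answer: DLLXHVOXHVLK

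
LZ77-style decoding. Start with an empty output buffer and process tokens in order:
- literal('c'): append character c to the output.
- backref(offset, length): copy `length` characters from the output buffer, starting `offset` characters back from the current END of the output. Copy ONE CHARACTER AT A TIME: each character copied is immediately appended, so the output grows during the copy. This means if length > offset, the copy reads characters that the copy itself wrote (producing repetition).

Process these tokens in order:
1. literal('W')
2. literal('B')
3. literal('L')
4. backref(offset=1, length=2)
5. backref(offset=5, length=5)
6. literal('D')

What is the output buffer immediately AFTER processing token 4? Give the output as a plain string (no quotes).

Token 1: literal('W'). Output: "W"
Token 2: literal('B'). Output: "WB"
Token 3: literal('L'). Output: "WBL"
Token 4: backref(off=1, len=2) (overlapping!). Copied 'LL' from pos 2. Output: "WBLLL"

Answer: WBLLL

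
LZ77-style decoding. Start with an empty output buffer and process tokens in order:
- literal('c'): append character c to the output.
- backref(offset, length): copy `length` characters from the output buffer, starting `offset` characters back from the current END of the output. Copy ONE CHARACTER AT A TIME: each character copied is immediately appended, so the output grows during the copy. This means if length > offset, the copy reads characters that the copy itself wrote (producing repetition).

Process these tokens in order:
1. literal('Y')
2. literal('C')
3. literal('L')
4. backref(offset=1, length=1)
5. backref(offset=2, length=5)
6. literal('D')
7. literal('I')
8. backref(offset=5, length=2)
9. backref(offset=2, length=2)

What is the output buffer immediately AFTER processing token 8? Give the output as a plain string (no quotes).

Answer: YCLLLLLLLDILL

Derivation:
Token 1: literal('Y'). Output: "Y"
Token 2: literal('C'). Output: "YC"
Token 3: literal('L'). Output: "YCL"
Token 4: backref(off=1, len=1). Copied 'L' from pos 2. Output: "YCLL"
Token 5: backref(off=2, len=5) (overlapping!). Copied 'LLLLL' from pos 2. Output: "YCLLLLLLL"
Token 6: literal('D'). Output: "YCLLLLLLLD"
Token 7: literal('I'). Output: "YCLLLLLLLDI"
Token 8: backref(off=5, len=2). Copied 'LL' from pos 6. Output: "YCLLLLLLLDILL"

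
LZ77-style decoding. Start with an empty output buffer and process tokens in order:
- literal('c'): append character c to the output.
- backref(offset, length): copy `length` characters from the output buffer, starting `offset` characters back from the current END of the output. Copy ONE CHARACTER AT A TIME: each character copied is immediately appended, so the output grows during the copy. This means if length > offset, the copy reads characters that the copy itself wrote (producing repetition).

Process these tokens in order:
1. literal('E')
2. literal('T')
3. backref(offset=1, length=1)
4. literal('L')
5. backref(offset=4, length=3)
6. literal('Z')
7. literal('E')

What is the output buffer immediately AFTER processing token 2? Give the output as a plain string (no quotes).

Answer: ET

Derivation:
Token 1: literal('E'). Output: "E"
Token 2: literal('T'). Output: "ET"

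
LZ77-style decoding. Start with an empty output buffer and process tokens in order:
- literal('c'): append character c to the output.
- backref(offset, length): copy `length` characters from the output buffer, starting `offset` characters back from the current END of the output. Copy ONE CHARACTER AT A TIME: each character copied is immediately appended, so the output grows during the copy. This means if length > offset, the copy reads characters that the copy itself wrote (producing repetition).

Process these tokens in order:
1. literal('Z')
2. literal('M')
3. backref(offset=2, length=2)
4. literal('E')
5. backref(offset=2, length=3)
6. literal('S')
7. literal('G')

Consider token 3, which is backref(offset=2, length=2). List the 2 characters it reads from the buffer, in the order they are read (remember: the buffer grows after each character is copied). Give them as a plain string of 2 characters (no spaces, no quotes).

Token 1: literal('Z'). Output: "Z"
Token 2: literal('M'). Output: "ZM"
Token 3: backref(off=2, len=2). Buffer before: "ZM" (len 2)
  byte 1: read out[0]='Z', append. Buffer now: "ZMZ"
  byte 2: read out[1]='M', append. Buffer now: "ZMZM"

Answer: ZM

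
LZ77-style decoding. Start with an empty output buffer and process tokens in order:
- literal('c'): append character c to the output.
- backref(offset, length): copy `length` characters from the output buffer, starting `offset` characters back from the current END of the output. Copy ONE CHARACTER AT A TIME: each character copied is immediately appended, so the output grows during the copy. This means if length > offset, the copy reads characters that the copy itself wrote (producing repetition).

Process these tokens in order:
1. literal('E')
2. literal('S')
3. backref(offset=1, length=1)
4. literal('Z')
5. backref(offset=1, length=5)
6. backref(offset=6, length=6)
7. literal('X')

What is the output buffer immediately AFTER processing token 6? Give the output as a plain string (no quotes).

Answer: ESSZZZZZZZZZZZZ

Derivation:
Token 1: literal('E'). Output: "E"
Token 2: literal('S'). Output: "ES"
Token 3: backref(off=1, len=1). Copied 'S' from pos 1. Output: "ESS"
Token 4: literal('Z'). Output: "ESSZ"
Token 5: backref(off=1, len=5) (overlapping!). Copied 'ZZZZZ' from pos 3. Output: "ESSZZZZZZ"
Token 6: backref(off=6, len=6). Copied 'ZZZZZZ' from pos 3. Output: "ESSZZZZZZZZZZZZ"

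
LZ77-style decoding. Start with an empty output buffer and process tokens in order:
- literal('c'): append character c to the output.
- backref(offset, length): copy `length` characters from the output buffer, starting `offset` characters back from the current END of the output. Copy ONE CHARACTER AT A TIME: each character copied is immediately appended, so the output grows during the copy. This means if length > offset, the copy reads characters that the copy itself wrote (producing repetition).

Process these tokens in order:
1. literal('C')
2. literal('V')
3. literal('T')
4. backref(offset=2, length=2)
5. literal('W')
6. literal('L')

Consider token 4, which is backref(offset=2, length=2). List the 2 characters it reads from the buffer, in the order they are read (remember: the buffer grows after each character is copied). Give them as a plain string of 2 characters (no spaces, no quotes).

Token 1: literal('C'). Output: "C"
Token 2: literal('V'). Output: "CV"
Token 3: literal('T'). Output: "CVT"
Token 4: backref(off=2, len=2). Buffer before: "CVT" (len 3)
  byte 1: read out[1]='V', append. Buffer now: "CVTV"
  byte 2: read out[2]='T', append. Buffer now: "CVTVT"

Answer: VT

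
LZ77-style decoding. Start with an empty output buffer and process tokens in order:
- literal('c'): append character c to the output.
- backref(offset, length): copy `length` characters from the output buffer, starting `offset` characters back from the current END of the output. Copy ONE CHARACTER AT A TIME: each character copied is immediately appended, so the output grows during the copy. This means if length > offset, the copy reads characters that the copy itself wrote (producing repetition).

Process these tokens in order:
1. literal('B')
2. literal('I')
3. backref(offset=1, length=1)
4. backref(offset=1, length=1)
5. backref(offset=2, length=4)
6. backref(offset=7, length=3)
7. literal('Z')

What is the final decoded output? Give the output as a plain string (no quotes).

Token 1: literal('B'). Output: "B"
Token 2: literal('I'). Output: "BI"
Token 3: backref(off=1, len=1). Copied 'I' from pos 1. Output: "BII"
Token 4: backref(off=1, len=1). Copied 'I' from pos 2. Output: "BIII"
Token 5: backref(off=2, len=4) (overlapping!). Copied 'IIII' from pos 2. Output: "BIIIIIII"
Token 6: backref(off=7, len=3). Copied 'III' from pos 1. Output: "BIIIIIIIIII"
Token 7: literal('Z'). Output: "BIIIIIIIIIIZ"

Answer: BIIIIIIIIIIZ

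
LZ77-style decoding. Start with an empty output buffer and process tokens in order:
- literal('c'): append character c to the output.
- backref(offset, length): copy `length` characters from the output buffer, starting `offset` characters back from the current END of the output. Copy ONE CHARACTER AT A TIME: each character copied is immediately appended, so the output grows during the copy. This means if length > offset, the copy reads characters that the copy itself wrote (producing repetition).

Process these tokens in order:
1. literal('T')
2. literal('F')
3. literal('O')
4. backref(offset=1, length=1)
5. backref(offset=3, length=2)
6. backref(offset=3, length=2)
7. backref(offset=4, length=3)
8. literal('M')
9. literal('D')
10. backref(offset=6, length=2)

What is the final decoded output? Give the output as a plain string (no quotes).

Answer: TFOOFOOFFOOMDFF

Derivation:
Token 1: literal('T'). Output: "T"
Token 2: literal('F'). Output: "TF"
Token 3: literal('O'). Output: "TFO"
Token 4: backref(off=1, len=1). Copied 'O' from pos 2. Output: "TFOO"
Token 5: backref(off=3, len=2). Copied 'FO' from pos 1. Output: "TFOOFO"
Token 6: backref(off=3, len=2). Copied 'OF' from pos 3. Output: "TFOOFOOF"
Token 7: backref(off=4, len=3). Copied 'FOO' from pos 4. Output: "TFOOFOOFFOO"
Token 8: literal('M'). Output: "TFOOFOOFFOOM"
Token 9: literal('D'). Output: "TFOOFOOFFOOMD"
Token 10: backref(off=6, len=2). Copied 'FF' from pos 7. Output: "TFOOFOOFFOOMDFF"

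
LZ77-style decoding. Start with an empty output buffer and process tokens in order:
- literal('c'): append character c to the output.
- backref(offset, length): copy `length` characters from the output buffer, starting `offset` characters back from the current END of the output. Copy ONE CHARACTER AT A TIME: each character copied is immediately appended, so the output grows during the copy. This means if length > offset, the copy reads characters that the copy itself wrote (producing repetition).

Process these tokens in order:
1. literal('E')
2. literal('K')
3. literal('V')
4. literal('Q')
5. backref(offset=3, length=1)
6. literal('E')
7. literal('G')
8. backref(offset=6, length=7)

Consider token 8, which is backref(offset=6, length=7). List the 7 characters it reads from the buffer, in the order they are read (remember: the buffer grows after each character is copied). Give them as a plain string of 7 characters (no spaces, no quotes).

Answer: KVQKEGK

Derivation:
Token 1: literal('E'). Output: "E"
Token 2: literal('K'). Output: "EK"
Token 3: literal('V'). Output: "EKV"
Token 4: literal('Q'). Output: "EKVQ"
Token 5: backref(off=3, len=1). Copied 'K' from pos 1. Output: "EKVQK"
Token 6: literal('E'). Output: "EKVQKE"
Token 7: literal('G'). Output: "EKVQKEG"
Token 8: backref(off=6, len=7). Buffer before: "EKVQKEG" (len 7)
  byte 1: read out[1]='K', append. Buffer now: "EKVQKEGK"
  byte 2: read out[2]='V', append. Buffer now: "EKVQKEGKV"
  byte 3: read out[3]='Q', append. Buffer now: "EKVQKEGKVQ"
  byte 4: read out[4]='K', append. Buffer now: "EKVQKEGKVQK"
  byte 5: read out[5]='E', append. Buffer now: "EKVQKEGKVQKE"
  byte 6: read out[6]='G', append. Buffer now: "EKVQKEGKVQKEG"
  byte 7: read out[7]='K', append. Buffer now: "EKVQKEGKVQKEGK"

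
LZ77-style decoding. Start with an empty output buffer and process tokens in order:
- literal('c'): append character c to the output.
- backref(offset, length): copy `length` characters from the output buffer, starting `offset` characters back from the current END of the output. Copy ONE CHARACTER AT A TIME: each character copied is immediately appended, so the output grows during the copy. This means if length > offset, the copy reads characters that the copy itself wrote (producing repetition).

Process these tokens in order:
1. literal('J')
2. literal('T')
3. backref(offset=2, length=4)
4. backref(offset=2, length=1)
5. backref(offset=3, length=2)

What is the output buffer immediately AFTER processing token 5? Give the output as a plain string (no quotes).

Answer: JTJTJTJJT

Derivation:
Token 1: literal('J'). Output: "J"
Token 2: literal('T'). Output: "JT"
Token 3: backref(off=2, len=4) (overlapping!). Copied 'JTJT' from pos 0. Output: "JTJTJT"
Token 4: backref(off=2, len=1). Copied 'J' from pos 4. Output: "JTJTJTJ"
Token 5: backref(off=3, len=2). Copied 'JT' from pos 4. Output: "JTJTJTJJT"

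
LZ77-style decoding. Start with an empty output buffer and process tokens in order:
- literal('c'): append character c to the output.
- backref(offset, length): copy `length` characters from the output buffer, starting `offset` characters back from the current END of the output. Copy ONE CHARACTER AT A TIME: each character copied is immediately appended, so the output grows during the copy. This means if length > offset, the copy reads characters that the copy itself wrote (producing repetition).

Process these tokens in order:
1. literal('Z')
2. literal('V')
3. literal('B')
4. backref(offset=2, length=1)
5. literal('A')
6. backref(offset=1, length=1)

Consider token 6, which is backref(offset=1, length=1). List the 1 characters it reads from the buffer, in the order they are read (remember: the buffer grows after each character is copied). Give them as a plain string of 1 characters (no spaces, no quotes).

Answer: A

Derivation:
Token 1: literal('Z'). Output: "Z"
Token 2: literal('V'). Output: "ZV"
Token 3: literal('B'). Output: "ZVB"
Token 4: backref(off=2, len=1). Copied 'V' from pos 1. Output: "ZVBV"
Token 5: literal('A'). Output: "ZVBVA"
Token 6: backref(off=1, len=1). Buffer before: "ZVBVA" (len 5)
  byte 1: read out[4]='A', append. Buffer now: "ZVBVAA"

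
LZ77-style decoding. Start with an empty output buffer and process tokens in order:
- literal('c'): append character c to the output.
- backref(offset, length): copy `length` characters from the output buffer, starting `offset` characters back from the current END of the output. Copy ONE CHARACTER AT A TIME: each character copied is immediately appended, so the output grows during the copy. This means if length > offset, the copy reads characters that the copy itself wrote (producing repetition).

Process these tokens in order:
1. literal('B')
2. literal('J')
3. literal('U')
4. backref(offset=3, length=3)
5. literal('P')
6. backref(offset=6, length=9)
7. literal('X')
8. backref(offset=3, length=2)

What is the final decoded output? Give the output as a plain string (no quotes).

Token 1: literal('B'). Output: "B"
Token 2: literal('J'). Output: "BJ"
Token 3: literal('U'). Output: "BJU"
Token 4: backref(off=3, len=3). Copied 'BJU' from pos 0. Output: "BJUBJU"
Token 5: literal('P'). Output: "BJUBJUP"
Token 6: backref(off=6, len=9) (overlapping!). Copied 'JUBJUPJUB' from pos 1. Output: "BJUBJUPJUBJUPJUB"
Token 7: literal('X'). Output: "BJUBJUPJUBJUPJUBX"
Token 8: backref(off=3, len=2). Copied 'UB' from pos 14. Output: "BJUBJUPJUBJUPJUBXUB"

Answer: BJUBJUPJUBJUPJUBXUB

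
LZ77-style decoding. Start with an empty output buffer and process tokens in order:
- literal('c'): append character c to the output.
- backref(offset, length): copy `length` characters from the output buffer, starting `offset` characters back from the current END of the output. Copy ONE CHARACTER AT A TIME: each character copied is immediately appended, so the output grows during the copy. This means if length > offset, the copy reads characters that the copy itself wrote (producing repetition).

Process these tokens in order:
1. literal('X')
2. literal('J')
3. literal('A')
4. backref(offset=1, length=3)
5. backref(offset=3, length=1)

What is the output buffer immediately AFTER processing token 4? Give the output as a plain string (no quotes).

Token 1: literal('X'). Output: "X"
Token 2: literal('J'). Output: "XJ"
Token 3: literal('A'). Output: "XJA"
Token 4: backref(off=1, len=3) (overlapping!). Copied 'AAA' from pos 2. Output: "XJAAAA"

Answer: XJAAAA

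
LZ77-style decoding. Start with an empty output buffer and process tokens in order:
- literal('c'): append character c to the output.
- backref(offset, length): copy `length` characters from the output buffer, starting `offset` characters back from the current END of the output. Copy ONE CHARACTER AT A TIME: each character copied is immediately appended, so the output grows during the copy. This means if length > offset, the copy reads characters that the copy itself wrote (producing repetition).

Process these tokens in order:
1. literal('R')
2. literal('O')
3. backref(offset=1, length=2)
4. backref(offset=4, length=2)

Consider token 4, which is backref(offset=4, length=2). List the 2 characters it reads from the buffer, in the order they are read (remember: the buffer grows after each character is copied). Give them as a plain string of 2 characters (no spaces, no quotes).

Token 1: literal('R'). Output: "R"
Token 2: literal('O'). Output: "RO"
Token 3: backref(off=1, len=2) (overlapping!). Copied 'OO' from pos 1. Output: "ROOO"
Token 4: backref(off=4, len=2). Buffer before: "ROOO" (len 4)
  byte 1: read out[0]='R', append. Buffer now: "ROOOR"
  byte 2: read out[1]='O', append. Buffer now: "ROOORO"

Answer: RO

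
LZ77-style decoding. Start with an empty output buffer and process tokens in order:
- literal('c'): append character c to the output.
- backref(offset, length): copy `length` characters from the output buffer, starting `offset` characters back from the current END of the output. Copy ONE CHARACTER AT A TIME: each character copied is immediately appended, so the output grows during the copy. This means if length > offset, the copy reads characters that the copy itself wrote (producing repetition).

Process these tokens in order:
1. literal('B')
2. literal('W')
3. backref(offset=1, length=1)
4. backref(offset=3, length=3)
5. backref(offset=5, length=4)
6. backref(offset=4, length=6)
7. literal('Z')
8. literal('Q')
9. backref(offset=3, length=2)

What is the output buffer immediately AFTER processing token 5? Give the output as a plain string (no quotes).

Token 1: literal('B'). Output: "B"
Token 2: literal('W'). Output: "BW"
Token 3: backref(off=1, len=1). Copied 'W' from pos 1. Output: "BWW"
Token 4: backref(off=3, len=3). Copied 'BWW' from pos 0. Output: "BWWBWW"
Token 5: backref(off=5, len=4). Copied 'WWBW' from pos 1. Output: "BWWBWWWWBW"

Answer: BWWBWWWWBW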